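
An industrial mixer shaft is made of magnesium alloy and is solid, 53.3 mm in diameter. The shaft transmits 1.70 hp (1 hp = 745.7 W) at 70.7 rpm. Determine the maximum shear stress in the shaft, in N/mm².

ω = 2π·70.7/60 = 7.404 rad/s, so T = P/ω = 1.70×745.7 / 7.404 = 171.2 N·m.
J = πd⁴/32 = π(0.0533)⁴/32 = 7.923×10^-7 m⁴.
τ_max = T·r/J = 171.2 × 0.0267 / 7.923×10^-7 = 5.759×10^6 Pa.

5.76 N/mm²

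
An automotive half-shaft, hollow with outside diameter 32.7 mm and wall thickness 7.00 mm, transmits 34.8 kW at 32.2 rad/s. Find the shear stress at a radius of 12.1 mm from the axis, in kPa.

ω = 32.2 rad/s, so T = P/ω = 34.8×10³ / 32.20 = 1081 N·m.
J = π(d_o⁴ − d_i⁴)/32 = π(0.0327⁴ − 0.0187⁴)/32 = 1.002×10^-7 m⁴.
Shear stress varies linearly with radius: τ = T·r/J = 1081 × 0.0121 / 1.002×10^-7 = 1.304×10^8 Pa.

130000 kPa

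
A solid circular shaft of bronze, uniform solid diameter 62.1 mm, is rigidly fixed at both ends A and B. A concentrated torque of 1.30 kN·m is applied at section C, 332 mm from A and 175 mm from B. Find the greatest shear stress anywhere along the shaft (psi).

2630 psi

With uniform GJ and both ends fixed, compatibility θ_AC = θ_CB gives T_A·a = T_B·b, together with T_A + T_B = T₀.
T_A = T₀·b/(a+b) = 1300·175/507.0 = 448.7 N·m; T_B = 851.3 N·m.
τ in each portion: τ_AC = 9.54×10^6 Pa, τ_CB = 1.81×10^7 Pa; maximum is in CB.
τ_max = T_CB·r/J = 851.3·0.0311/1.46×10^-6 = 1.810×10^7 Pa.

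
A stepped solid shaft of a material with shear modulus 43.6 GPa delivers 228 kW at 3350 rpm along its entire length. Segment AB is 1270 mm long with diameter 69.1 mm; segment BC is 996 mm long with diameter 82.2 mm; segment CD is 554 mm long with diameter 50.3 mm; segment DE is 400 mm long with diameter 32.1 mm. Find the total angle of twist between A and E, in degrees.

ω = 2π·3350/60 = 350.8 rad/s, so T = P/ω = 228×10³ / 350.8 = 649.9 N·m.
J_AB = π(0.0691)⁴/32 = 2.24×10^-6 m⁴; J_BC = π(0.0822)⁴/32 = 4.48×10^-6 m⁴; J_CD = π(0.0503)⁴/32 = 6.28×10^-7 m⁴; J_DE = π(0.0321)⁴/32 = 1.04×10^-7 m⁴.
θ = (T/G)·Σ L_i/J_i = (649.9/43.6×10⁹)·(1.27/2.24×10^-6 + 0.996/4.48×10^-6 + 0.554/6.28×10^-7 + 0.400/1.04×10^-7) = 0.08211 rad.

4.70°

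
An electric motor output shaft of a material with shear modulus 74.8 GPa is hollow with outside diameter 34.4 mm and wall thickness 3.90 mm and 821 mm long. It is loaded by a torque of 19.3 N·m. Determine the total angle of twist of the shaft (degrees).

J = π(d_o⁴ − d_i⁴)/32 = π(0.0344⁴ − 0.0266⁴)/32 = 8.833×10^-8 m⁴.
θ = T·L/(G·J) = 19.30 × 0.821 / (74.8×10⁹ × 8.833×10^-8) = 2.398×10^-3 rad.

0.137°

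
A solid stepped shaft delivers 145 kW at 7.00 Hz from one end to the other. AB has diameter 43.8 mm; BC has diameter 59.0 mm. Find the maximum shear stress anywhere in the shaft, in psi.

ω = 2π·7.00 = 43.98 rad/s, so T = P/ω = 145×10³ / 43.98 = 3297 N·m.
Under the same torque, τ_max = 16T/(πd³) is largest where d is smallest — segment AB (d = 43.8 mm).
τ_max = 16·3297/(π·(0.0438)³) = 1.998×10^8 Pa.

29000 psi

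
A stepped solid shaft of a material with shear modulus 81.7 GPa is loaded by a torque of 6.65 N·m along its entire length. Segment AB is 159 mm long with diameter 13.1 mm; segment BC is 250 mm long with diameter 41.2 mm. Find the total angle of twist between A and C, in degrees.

J_AB = π(0.0131)⁴/32 = 2.89×10^-9 m⁴; J_BC = π(0.0412)⁴/32 = 2.83×10^-7 m⁴.
θ = (T/G)·Σ L_i/J_i = (6.650/81.7×10⁹)·(0.159/2.89×10^-9 + 0.250/2.83×10^-7) = 4.548×10^-3 rad.

0.261°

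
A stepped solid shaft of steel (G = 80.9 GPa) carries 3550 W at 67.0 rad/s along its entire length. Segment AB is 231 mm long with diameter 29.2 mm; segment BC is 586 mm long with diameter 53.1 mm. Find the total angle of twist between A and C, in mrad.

2.61 mrad

ω = 67.0 rad/s, so T = P/ω = 3550 / 67.00 = 52.99 N·m.
J_AB = π(0.0292)⁴/32 = 7.14×10^-8 m⁴; J_BC = π(0.0531)⁴/32 = 7.81×10^-7 m⁴.
θ = (T/G)·Σ L_i/J_i = (52.99/80.9×10⁹)·(0.231/7.14×10^-8 + 0.586/7.81×10^-7) = 2.611×10^-3 rad.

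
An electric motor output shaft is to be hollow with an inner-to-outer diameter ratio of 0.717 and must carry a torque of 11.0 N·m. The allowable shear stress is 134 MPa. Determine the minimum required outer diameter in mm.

8.28 mm

For a hollow shaft with d_i/d_o = 0.717: τ_max = 16T/(π d_o³ (1−k⁴)), so d_o = [16T/(π τ_allow (1−k⁴))]^(1/3) = [16·11.00/(π·1.34×10^8·0.7357)]^(1/3) = 0.008283 m.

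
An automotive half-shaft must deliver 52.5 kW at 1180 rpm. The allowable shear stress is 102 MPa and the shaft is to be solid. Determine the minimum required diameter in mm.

27.7 mm

ω = 2π·1180/60 = 123.6 rad/s, so T = P/ω = 52.5×10³ / 123.6 = 424.9 N·m.
For a solid shaft τ_max = 16T/(πd³), so d = (16T/(π τ_allow))^(1/3) = (16·424.9/(π·1.02×10^8))^(1/3) = 0.02768 m.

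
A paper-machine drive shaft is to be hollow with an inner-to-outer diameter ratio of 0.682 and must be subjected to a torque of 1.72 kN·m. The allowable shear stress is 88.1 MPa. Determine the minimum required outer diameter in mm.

For a hollow shaft with d_i/d_o = 0.682: τ_max = 16T/(π d_o³ (1−k⁴)), so d_o = [16T/(π τ_allow (1−k⁴))]^(1/3) = [16·1720/(π·8.81×10^7·0.7837)]^(1/3) = 0.05025 m.

50.2 mm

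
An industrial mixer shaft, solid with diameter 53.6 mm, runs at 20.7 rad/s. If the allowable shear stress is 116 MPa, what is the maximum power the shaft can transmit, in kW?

J = πd⁴/32 = π(0.0536)⁴/32 = 8.103×10^-7 m⁴.
T_max = τ_allow·J/r = 1.16×10^8 × 8.103×10^-7 / 0.0268 = 3507 N·m.
ω = 20.7 rad/s, so P_max = T_max·ω = 7.260×10^4 W.

72.6 kW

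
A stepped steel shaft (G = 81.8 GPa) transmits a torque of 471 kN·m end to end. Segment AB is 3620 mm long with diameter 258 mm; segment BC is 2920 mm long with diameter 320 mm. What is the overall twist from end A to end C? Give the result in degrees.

J_AB = π(0.258)⁴/32 = 4.35×10^-4 m⁴; J_BC = π(0.320)⁴/32 = 1.03×10^-3 m⁴.
θ = (T/G)·Σ L_i/J_i = (471000/81.8×10⁹)·(3.62/4.35×10^-4 + 2.92/1.03×10^-3) = 0.06425 rad.

3.68°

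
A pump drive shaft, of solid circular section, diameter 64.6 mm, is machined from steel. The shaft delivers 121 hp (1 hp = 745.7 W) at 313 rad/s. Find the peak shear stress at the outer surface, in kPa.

ω = 313 rad/s, so T = P/ω = 121×745.7 / 313.0 = 288.3 N·m.
J = πd⁴/32 = π(0.0646)⁴/32 = 1.710×10^-6 m⁴.
τ_max = T·r/J = 288.3 × 0.0323 / 1.710×10^-6 = 5.446×10^6 Pa.

5450 kPa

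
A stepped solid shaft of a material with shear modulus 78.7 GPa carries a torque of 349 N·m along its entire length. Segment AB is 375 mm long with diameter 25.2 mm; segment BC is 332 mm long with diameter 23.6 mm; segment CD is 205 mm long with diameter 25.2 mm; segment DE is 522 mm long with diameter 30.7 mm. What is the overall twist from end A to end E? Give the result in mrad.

140 mrad

J_AB = π(0.0252)⁴/32 = 3.96×10^-8 m⁴; J_BC = π(0.0236)⁴/32 = 3.05×10^-8 m⁴; J_CD = π(0.0252)⁴/32 = 3.96×10^-8 m⁴; J_DE = π(0.0307)⁴/32 = 8.72×10^-8 m⁴.
θ = (T/G)·Σ L_i/J_i = (349.0/78.7×10⁹)·(0.375/3.96×10^-8 + 0.332/3.05×10^-8 + 0.205/3.96×10^-8 + 0.522/8.72×10^-8) = 0.1399 rad.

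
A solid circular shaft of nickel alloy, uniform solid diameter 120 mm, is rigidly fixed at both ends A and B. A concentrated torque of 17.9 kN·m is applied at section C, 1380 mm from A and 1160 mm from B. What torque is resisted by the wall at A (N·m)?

8170 N·m

With uniform GJ and both ends fixed, compatibility θ_AC = θ_CB gives T_A·a = T_B·b, together with T_A + T_B = T₀.
T_A = T₀·b/(a+b) = 17900·1160/2540 = 8175 N·m; T_B = 9725 N·m.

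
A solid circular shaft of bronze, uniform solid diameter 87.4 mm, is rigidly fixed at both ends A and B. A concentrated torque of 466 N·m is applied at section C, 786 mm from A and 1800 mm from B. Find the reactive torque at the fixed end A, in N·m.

324 N·m

With uniform GJ and both ends fixed, compatibility θ_AC = θ_CB gives T_A·a = T_B·b, together with T_A + T_B = T₀.
T_A = T₀·b/(a+b) = 466.0·1800/2586 = 324.4 N·m; T_B = 141.6 N·m.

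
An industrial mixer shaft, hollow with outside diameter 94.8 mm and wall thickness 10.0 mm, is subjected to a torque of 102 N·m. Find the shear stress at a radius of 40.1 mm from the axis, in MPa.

J = π(d_o⁴ − d_i⁴)/32 = π(0.0948⁴ − 0.0748⁴)/32 = 4.856×10^-6 m⁴.
Shear stress varies linearly with radius: τ = T·r/J = 102.0 × 0.0401 / 4.856×10^-6 = 8.423×10^5 Pa.

0.842 MPa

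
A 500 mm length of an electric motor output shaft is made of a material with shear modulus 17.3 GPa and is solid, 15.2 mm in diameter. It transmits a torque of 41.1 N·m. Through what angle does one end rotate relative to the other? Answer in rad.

0.227 rad

J = πd⁴/32 = π(0.0152)⁴/32 = 5.241×10^-9 m⁴.
θ = T·L/(G·J) = 41.10 × 0.500 / (17.3×10⁹ × 5.241×10^-9) = 0.2267 rad.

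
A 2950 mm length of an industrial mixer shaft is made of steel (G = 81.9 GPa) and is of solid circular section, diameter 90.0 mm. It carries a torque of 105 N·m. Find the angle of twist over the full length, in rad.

5.87e-4 rad

J = πd⁴/32 = π(0.0900)⁴/32 = 6.441×10^-6 m⁴.
θ = T·L/(G·J) = 105.0 × 2.95 / (81.9×10⁹ × 6.441×10^-6) = 5.872×10^-4 rad.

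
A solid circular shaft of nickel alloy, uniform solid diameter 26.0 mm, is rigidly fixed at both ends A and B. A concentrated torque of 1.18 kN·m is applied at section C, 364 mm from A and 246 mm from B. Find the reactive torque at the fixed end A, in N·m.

With uniform GJ and both ends fixed, compatibility θ_AC = θ_CB gives T_A·a = T_B·b, together with T_A + T_B = T₀.
T_A = T₀·b/(a+b) = 1180·246/610.0 = 475.9 N·m; T_B = 704.1 N·m.

476 N·m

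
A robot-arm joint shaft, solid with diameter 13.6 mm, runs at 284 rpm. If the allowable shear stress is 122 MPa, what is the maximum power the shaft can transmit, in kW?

J = πd⁴/32 = π(0.0136)⁴/32 = 3.359×10^-9 m⁴.
T_max = τ_allow·J/r = 1.22×10^8 × 3.359×10^-9 / 0.00680 = 60.26 N·m.
ω = 2π·284/60 = 29.74 rad/s, so P_max = T_max·ω = 1792 W.

1.79 kW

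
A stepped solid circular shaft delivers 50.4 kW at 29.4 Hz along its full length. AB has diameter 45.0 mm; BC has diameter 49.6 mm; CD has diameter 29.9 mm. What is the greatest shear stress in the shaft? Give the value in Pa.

5.20e7 Pa

ω = 2π·29.4 = 184.7 rad/s, so T = P/ω = 50.4×10³ / 184.7 = 272.8 N·m.
Under the same torque, τ_max = 16T/(πd³) is largest where d is smallest — segment CD (d = 29.9 mm).
τ_max = 16·272.8/(π·(0.0299)³) = 5.198×10^7 Pa.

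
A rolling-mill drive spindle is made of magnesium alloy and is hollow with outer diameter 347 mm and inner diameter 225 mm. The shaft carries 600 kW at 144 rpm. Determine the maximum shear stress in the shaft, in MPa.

5.89 MPa

ω = 2π·144/60 = 15.08 rad/s, so T = P/ω = 600×10³ / 15.08 = 39790 N·m.
J = π(d_o⁴ − d_i⁴)/32 = π(0.347⁴ − 0.225⁴)/32 = 1.172×10^-3 m⁴.
τ_max = T·r/J = 39790 × 0.173 / 1.172×10^-3 = 5.891×10^6 Pa.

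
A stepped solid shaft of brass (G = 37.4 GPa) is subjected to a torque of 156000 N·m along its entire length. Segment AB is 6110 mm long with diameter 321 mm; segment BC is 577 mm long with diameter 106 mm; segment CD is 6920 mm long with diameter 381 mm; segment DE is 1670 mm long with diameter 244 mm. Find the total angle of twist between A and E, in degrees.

14.5°

J_AB = π(0.321)⁴/32 = 1.04×10^-3 m⁴; J_BC = π(0.106)⁴/32 = 1.24×10^-5 m⁴; J_CD = π(0.381)⁴/32 = 2.07×10^-3 m⁴; J_DE = π(0.244)⁴/32 = 3.48×10^-4 m⁴.
θ = (T/G)·Σ L_i/J_i = (156000/37.4×10⁹)·(6.11/1.04×10^-3 + 0.577/1.24×10^-5 + 6.92/2.07×10^-3 + 1.67/3.48×10^-4) = 0.2526 rad.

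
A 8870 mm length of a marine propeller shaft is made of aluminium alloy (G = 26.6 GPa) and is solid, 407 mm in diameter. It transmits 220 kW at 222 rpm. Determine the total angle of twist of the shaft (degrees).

ω = 2π·222/60 = 23.25 rad/s, so T = P/ω = 220×10³ / 23.25 = 9463 N·m.
J = πd⁴/32 = π(0.407)⁴/32 = 2.694×10^-3 m⁴.
θ = T·L/(G·J) = 9463 × 8.87 / (26.6×10⁹ × 2.694×10^-3) = 1.171×10^-3 rad.

0.0671°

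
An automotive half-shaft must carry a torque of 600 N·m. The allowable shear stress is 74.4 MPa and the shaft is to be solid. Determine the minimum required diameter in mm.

For a solid shaft τ_max = 16T/(πd³), so d = (16T/(π τ_allow))^(1/3) = (16·600.0/(π·7.44×10^7))^(1/3) = 0.03450 m.

34.5 mm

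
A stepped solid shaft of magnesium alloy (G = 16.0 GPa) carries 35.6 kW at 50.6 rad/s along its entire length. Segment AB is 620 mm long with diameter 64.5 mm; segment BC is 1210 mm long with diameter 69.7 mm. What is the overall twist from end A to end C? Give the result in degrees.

2.23°

ω = 50.6 rad/s, so T = P/ω = 35.6×10³ / 50.60 = 703.6 N·m.
J_AB = π(0.0645)⁴/32 = 1.70×10^-6 m⁴; J_BC = π(0.0697)⁴/32 = 2.32×10^-6 m⁴.
θ = (T/G)·Σ L_i/J_i = (703.6/16.0×10⁹)·(0.620/1.70×10^-6 + 1.21/2.32×10^-6) = 0.03901 rad.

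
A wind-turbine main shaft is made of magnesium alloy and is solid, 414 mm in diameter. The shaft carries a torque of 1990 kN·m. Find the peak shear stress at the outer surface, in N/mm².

J = πd⁴/32 = π(0.414)⁴/32 = 2.884×10^-3 m⁴.
τ_max = T·r/J = 1.990e6 × 0.207 / 2.884×10^-3 = 1.428×10^8 Pa.

143 N/mm²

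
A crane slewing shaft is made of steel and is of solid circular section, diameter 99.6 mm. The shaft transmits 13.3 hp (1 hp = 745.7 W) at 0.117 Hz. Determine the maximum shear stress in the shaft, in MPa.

69.5 MPa

ω = 2π·0.117 = 0.7351 rad/s, so T = P/ω = 13.3×745.7 / 0.7351 = 13490 N·m.
J = πd⁴/32 = π(0.0996)⁴/32 = 9.661×10^-6 m⁴.
τ_max = T·r/J = 13490 × 0.0498 / 9.661×10^-6 = 6.954×10^7 Pa.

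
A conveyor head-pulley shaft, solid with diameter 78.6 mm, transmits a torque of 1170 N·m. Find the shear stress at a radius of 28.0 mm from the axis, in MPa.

8.74 MPa

J = πd⁴/32 = π(0.0786)⁴/32 = 3.747×10^-6 m⁴.
Shear stress varies linearly with radius: τ = T·r/J = 1170 × 0.0280 / 3.747×10^-6 = 8.743×10^6 Pa.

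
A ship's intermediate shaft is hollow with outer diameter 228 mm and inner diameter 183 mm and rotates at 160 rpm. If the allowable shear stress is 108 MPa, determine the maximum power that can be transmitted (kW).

2460 kW

J = π(d_o⁴ − d_i⁴)/32 = π(0.228⁴ − 0.183⁴)/32 = 1.552×10^-4 m⁴.
T_max = τ_allow·J/r = 1.08×10^8 × 1.552×10^-4 / 0.114 = 147000 N·m.
ω = 2π·160/60 = 16.76 rad/s, so P_max = T_max·ω = 2.463×10^6 W.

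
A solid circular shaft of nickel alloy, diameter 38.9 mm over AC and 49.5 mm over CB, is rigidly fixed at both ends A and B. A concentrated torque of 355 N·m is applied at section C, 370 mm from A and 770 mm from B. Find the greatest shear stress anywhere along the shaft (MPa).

13.6 MPa

Compatibility: T_A·a/J_AC = T_B·b/J_CB with T_A + T_B = T₀.
J_AC = 2.25×10^-7 m⁴, J_CB = 5.89×10^-7 m⁴, so T_A = T₀·(J_AC/a)/((J_AC/a)+(J_CB/b)) = 157.1 N·m, T_B = 197.9 N·m.
τ in each portion: τ_AC = 1.36×10^7 Pa, τ_CB = 8.31×10^6 Pa; maximum is in AC.
τ_max = T_AC·r/J = 157.1·0.0194/2.25×10^-7 = 1.359×10^7 Pa.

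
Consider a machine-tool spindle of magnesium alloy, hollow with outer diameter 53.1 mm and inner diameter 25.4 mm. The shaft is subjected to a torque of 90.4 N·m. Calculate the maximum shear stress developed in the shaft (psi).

J = π(d_o⁴ − d_i⁴)/32 = π(0.0531⁴ − 0.0254⁴)/32 = 7.396×10^-7 m⁴.
τ_max = T·r/J = 90.40 × 0.0266 / 7.396×10^-7 = 3.245×10^6 Pa.

471 psi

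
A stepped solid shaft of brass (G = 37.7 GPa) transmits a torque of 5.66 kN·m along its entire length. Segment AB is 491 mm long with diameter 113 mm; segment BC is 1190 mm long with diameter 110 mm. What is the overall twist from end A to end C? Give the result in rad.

J_AB = π(0.113)⁴/32 = 1.60×10^-5 m⁴; J_BC = π(0.110)⁴/32 = 1.44×10^-5 m⁴.
θ = (T/G)·Σ L_i/J_i = (5660/37.7×10⁹)·(0.491/1.60×10^-5 + 1.19/1.44×10^-5) = 0.01703 rad.

0.0170 rad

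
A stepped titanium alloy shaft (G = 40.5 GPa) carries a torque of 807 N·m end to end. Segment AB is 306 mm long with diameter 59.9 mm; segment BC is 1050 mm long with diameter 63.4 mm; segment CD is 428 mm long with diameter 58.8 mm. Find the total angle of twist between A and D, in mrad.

J_AB = π(0.0599)⁴/32 = 1.26×10^-6 m⁴; J_BC = π(0.0634)⁴/32 = 1.59×10^-6 m⁴; J_CD = π(0.0588)⁴/32 = 1.17×10^-6 m⁴.
θ = (T/G)·Σ L_i/J_i = (807.0/40.5×10⁹)·(0.306/1.26×10^-6 + 1.05/1.59×10^-6 + 0.428/1.17×10^-6) = 0.02528 rad.

25.3 mrad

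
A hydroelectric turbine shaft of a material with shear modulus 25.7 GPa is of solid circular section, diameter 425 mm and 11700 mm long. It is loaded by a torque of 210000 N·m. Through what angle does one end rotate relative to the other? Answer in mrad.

J = πd⁴/32 = π(0.425)⁴/32 = 3.203×10^-3 m⁴.
θ = T·L/(G·J) = 210000 × 11.7 / (25.7×10⁹ × 3.203×10^-3) = 0.02985 rad.

29.8 mrad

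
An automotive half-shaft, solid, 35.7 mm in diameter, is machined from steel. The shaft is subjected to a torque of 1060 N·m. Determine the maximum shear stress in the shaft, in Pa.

1.19e8 Pa

J = πd⁴/32 = π(0.0357)⁴/32 = 1.595×10^-7 m⁴.
τ_max = T·r/J = 1060 × 0.0179 / 1.595×10^-7 = 1.187×10^8 Pa.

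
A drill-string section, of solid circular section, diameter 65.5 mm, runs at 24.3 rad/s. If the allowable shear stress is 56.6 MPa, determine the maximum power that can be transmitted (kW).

75.9 kW

J = πd⁴/32 = π(0.0655)⁴/32 = 1.807×10^-6 m⁴.
T_max = τ_allow·J/r = 5.66×10^7 × 1.807×10^-6 / 0.0328 = 3123 N·m.
ω = 24.3 rad/s, so P_max = T_max·ω = 7.589×10^4 W.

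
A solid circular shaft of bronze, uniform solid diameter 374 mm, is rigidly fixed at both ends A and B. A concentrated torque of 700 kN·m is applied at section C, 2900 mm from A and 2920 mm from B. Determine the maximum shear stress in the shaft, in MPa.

34.2 MPa

With uniform GJ and both ends fixed, compatibility θ_AC = θ_CB gives T_A·a = T_B·b, together with T_A + T_B = T₀.
T_A = T₀·b/(a+b) = 700000·2920/5820 = 351200 N·m; T_B = 348800 N·m.
τ in each portion: τ_AC = 3.42×10^7 Pa, τ_CB = 3.40×10^7 Pa; maximum is in AC.
τ_max = T_AC·r/J = 351200·0.187/1.92×10^-3 = 3.419×10^7 Pa.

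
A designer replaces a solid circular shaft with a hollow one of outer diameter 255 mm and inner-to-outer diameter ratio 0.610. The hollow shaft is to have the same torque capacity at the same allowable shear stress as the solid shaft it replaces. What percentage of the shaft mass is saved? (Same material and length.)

Equal τ_max and T ⇒ the solid shaft needs d_s³ = d_o³(1−k⁴), so d_s = 255·(1−0.610⁴)^(1/3) = 242.6 mm.
Area ratio A_h/A_s = d_o²(1−k²)/d_s² = (1−k²)/(1−k⁴)^(2/3) = 0.6935.
Mass saving = 1 − 0.6935 = 30.7 %.

30.7 %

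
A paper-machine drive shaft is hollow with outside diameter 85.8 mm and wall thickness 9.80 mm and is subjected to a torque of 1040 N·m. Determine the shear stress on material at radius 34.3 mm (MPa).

J = π(d_o⁴ − d_i⁴)/32 = π(0.0858⁴ − 0.0662⁴)/32 = 3.435×10^-6 m⁴.
Shear stress varies linearly with radius: τ = T·r/J = 1040 × 0.0343 / 3.435×10^-6 = 1.039×10^7 Pa.

10.4 MPa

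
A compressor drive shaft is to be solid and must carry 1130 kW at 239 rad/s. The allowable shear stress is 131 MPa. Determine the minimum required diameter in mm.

56.9 mm

ω = 239 rad/s, so T = P/ω = 1130×10³ / 239.0 = 4728 N·m.
For a solid shaft τ_max = 16T/(πd³), so d = (16T/(π τ_allow))^(1/3) = (16·4728/(π·1.31×10^8))^(1/3) = 0.05686 m.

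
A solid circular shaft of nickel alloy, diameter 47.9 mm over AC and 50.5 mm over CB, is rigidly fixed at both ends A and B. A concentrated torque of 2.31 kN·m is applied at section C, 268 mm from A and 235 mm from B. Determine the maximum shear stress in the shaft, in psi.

7750 psi

Compatibility: T_A·a/J_AC = T_B·b/J_CB with T_A + T_B = T₀.
J_AC = 5.17×10^-7 m⁴, J_CB = 6.39×10^-7 m⁴, so T_A = T₀·(J_AC/a)/((J_AC/a)+(J_CB/b)) = 958.9 N·m, T_B = 1351 N·m.
τ in each portion: τ_AC = 4.44×10^7 Pa, τ_CB = 5.34×10^7 Pa; maximum is in CB.
τ_max = T_CB·r/J = 1351·0.0253/6.39×10^-7 = 5.343×10^7 Pa.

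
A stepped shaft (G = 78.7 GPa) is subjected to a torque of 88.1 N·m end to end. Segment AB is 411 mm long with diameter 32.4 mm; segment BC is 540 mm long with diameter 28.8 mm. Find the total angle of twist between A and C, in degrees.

J_AB = π(0.0324)⁴/32 = 1.08×10^-7 m⁴; J_BC = π(0.0288)⁴/32 = 6.75×10^-8 m⁴.
θ = (T/G)·Σ L_i/J_i = (88.10/78.7×10⁹)·(0.411/1.08×10^-7 + 0.540/6.75×10^-8) = 0.01320 rad.

0.756°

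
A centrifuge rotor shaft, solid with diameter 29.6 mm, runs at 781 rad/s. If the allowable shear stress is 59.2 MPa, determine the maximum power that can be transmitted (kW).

235 kW

J = πd⁴/32 = π(0.0296)⁴/32 = 7.536×10^-8 m⁴.
T_max = τ_allow·J/r = 5.92×10^7 × 7.536×10^-8 / 0.0148 = 301.5 N·m.
ω = 781 rad/s, so P_max = T_max·ω = 2.354×10^5 W.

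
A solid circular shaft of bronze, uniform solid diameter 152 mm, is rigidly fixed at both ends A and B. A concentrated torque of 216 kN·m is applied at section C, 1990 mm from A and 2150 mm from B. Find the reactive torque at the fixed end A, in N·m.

112000 N·m

With uniform GJ and both ends fixed, compatibility θ_AC = θ_CB gives T_A·a = T_B·b, together with T_A + T_B = T₀.
T_A = T₀·b/(a+b) = 216000·2150/4140 = 112200 N·m; T_B = 103800 N·m.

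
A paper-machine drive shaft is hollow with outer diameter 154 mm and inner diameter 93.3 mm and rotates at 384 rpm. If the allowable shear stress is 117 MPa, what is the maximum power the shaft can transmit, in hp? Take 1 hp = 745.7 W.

3910 hp

J = π(d_o⁴ − d_i⁴)/32 = π(0.154⁴ − 0.0933⁴)/32 = 4.778×10^-5 m⁴.
T_max = τ_allow·J/r = 1.17×10^8 × 4.778×10^-5 / 0.0770 = 72600 N·m.
ω = 2π·384/60 = 40.21 rad/s, so P_max = T_max·ω = 2.919×10^6 W.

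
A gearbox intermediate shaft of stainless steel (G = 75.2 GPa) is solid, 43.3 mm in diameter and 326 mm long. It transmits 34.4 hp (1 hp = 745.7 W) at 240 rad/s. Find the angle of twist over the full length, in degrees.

0.0769°

ω = 240 rad/s, so T = P/ω = 34.4×745.7 / 240.0 = 106.9 N·m.
J = πd⁴/32 = π(0.0433)⁴/32 = 3.451×10^-7 m⁴.
θ = T·L/(G·J) = 106.9 × 0.326 / (75.2×10⁹ × 3.451×10^-7) = 1.343×10^-3 rad.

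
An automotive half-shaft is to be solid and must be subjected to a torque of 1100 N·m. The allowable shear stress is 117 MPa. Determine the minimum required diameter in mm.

For a solid shaft τ_max = 16T/(πd³), so d = (16T/(π τ_allow))^(1/3) = (16·1100/(π·1.17×10^8))^(1/3) = 0.03631 m.

36.3 mm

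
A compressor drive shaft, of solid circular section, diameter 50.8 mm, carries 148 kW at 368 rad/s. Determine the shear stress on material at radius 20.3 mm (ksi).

ω = 368 rad/s, so T = P/ω = 148×10³ / 368.0 = 402.2 N·m.
J = πd⁴/32 = π(0.0508)⁴/32 = 6.538×10^-7 m⁴.
Shear stress varies linearly with radius: τ = T·r/J = 402.2 × 0.0203 / 6.538×10^-7 = 1.249×10^7 Pa.

1.81 ksi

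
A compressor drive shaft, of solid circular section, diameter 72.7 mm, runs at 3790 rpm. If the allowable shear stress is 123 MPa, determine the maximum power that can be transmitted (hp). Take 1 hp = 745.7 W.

4940 hp

J = πd⁴/32 = π(0.0727)⁴/32 = 2.742×10^-6 m⁴.
T_max = τ_allow·J/r = 1.23×10^8 × 2.742×10^-6 / 0.0364 = 9280 N·m.
ω = 2π·3790/60 = 396.9 rad/s, so P_max = T_max·ω = 3.683×10^6 W.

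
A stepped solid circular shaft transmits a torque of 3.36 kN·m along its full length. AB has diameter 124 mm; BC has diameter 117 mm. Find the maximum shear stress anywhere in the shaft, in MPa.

10.7 MPa

Under the same torque, τ_max = 16T/(πd³) is largest where d is smallest — segment BC (d = 117 mm).
τ_max = 16·3360/(π·(0.117)³) = 1.068×10^7 Pa.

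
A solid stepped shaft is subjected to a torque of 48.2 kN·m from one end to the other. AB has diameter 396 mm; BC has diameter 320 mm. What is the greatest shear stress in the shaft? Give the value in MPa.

Under the same torque, τ_max = 16T/(πd³) is largest where d is smallest — segment BC (d = 320 mm).
τ_max = 16·48200/(π·(0.320)³) = 7.491×10^6 Pa.

7.49 MPa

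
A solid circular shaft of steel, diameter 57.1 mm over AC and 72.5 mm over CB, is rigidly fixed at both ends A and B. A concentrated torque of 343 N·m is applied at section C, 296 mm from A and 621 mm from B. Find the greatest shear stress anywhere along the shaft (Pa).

4.19e6 Pa

Compatibility: T_A·a/J_AC = T_B·b/J_CB with T_A + T_B = T₀.
J_AC = 1.04×10^-6 m⁴, J_CB = 2.71×10^-6 m⁴, so T_A = T₀·(J_AC/a)/((J_AC/a)+(J_CB/b)) = 153.2 N·m, T_B = 189.8 N·m.
τ in each portion: τ_AC = 4.19×10^6 Pa, τ_CB = 2.54×10^6 Pa; maximum is in AC.
τ_max = T_AC·r/J = 153.2·0.0285/1.04×10^-6 = 4.191×10^6 Pa.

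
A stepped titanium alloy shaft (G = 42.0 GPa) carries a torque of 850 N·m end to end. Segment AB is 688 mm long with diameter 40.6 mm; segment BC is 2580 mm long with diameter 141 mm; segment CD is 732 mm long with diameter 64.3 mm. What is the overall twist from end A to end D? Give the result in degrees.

J_AB = π(0.0406)⁴/32 = 2.67×10^-7 m⁴; J_BC = π(0.141)⁴/32 = 3.88×10^-5 m⁴; J_CD = π(0.0643)⁴/32 = 1.68×10^-6 m⁴.
θ = (T/G)·Σ L_i/J_i = (850.0/42.0×10⁹)·(0.688/2.67×10^-7 + 2.58/3.88×10^-5 + 0.732/1.68×10^-6) = 0.06237 rad.

3.57°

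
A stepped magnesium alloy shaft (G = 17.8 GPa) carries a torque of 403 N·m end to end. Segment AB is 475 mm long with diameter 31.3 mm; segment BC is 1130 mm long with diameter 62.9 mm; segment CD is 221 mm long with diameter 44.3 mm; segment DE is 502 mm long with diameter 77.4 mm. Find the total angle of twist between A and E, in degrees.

J_AB = π(0.0313)⁴/32 = 9.42×10^-8 m⁴; J_BC = π(0.0629)⁴/32 = 1.54×10^-6 m⁴; J_CD = π(0.0443)⁴/32 = 3.78×10^-7 m⁴; J_DE = π(0.0774)⁴/32 = 3.52×10^-6 m⁴.
θ = (T/G)·Σ L_i/J_i = (403.0/17.8×10⁹)·(0.475/9.42×10^-8 + 1.13/1.54×10^-6 + 0.221/3.78×10^-7 + 0.502/3.52×10^-6) = 0.1472 rad.

8.44°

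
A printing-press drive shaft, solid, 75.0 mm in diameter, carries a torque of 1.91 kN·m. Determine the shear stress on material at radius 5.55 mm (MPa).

J = πd⁴/32 = π(0.0750)⁴/32 = 3.106×10^-6 m⁴.
Shear stress varies linearly with radius: τ = T·r/J = 1910 × 0.00555 / 3.106×10^-6 = 3.413×10^6 Pa.

3.41 MPa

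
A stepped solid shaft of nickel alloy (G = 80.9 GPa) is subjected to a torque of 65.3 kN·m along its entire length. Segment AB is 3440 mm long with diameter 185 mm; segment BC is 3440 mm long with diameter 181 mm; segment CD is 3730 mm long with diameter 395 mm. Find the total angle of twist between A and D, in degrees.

J_AB = π(0.185)⁴/32 = 1.15×10^-4 m⁴; J_BC = π(0.181)⁴/32 = 1.05×10^-4 m⁴; J_CD = π(0.395)⁴/32 = 2.39×10^-3 m⁴.
θ = (T/G)·Σ L_i/J_i = (65300/80.9×10⁹)·(3.44/1.15×10^-4 + 3.44/1.05×10^-4 + 3.73/2.39×10^-3) = 0.05176 rad.

2.97°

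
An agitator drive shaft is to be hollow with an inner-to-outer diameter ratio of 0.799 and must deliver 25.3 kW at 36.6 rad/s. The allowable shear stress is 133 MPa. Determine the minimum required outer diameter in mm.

35.5 mm

ω = 36.6 rad/s, so T = P/ω = 25.3×10³ / 36.60 = 691.3 N·m.
For a hollow shaft with d_i/d_o = 0.799: τ_max = 16T/(π d_o³ (1−k⁴)), so d_o = [16T/(π τ_allow (1−k⁴))]^(1/3) = [16·691.3/(π·1.33×10^8·0.5924)]^(1/3) = 0.03548 m.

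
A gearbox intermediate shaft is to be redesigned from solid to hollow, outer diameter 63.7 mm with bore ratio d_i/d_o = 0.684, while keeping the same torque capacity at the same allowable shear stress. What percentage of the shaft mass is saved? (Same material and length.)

Equal τ_max and T ⇒ the solid shaft needs d_s³ = d_o³(1−k⁴), so d_s = 63.7·(1−0.684⁴)^(1/3) = 58.66 mm.
Area ratio A_h/A_s = d_o²(1−k²)/d_s² = (1−k²)/(1−k⁴)^(2/3) = 0.6274.
Mass saving = 1 − 0.6274 = 37.3 %.

37.3 %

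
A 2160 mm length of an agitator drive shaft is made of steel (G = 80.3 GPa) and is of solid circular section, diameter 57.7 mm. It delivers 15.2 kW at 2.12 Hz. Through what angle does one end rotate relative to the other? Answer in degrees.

1.62°

ω = 2π·2.12 = 13.32 rad/s, so T = P/ω = 15.2×10³ / 13.32 = 1141 N·m.
J = πd⁴/32 = π(0.0577)⁴/32 = 1.088×10^-6 m⁴.
θ = T·L/(G·J) = 1141 × 2.16 / (80.3×10⁹ × 1.088×10^-6) = 0.02821 rad.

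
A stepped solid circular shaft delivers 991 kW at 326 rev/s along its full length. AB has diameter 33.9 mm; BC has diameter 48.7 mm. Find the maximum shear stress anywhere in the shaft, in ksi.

ω = 2π·326 = 2048 rad/s, so T = P/ω = 991×10³ / 2048 = 483.8 N·m.
Under the same torque, τ_max = 16T/(πd³) is largest where d is smallest — segment AB (d = 33.9 mm).
τ_max = 16·483.8/(π·(0.0339)³) = 6.325×10^7 Pa.

9.17 ksi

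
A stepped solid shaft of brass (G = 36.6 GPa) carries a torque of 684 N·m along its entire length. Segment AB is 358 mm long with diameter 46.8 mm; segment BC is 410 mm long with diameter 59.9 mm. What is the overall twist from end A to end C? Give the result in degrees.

J_AB = π(0.0468)⁴/32 = 4.71×10^-7 m⁴; J_BC = π(0.0599)⁴/32 = 1.26×10^-6 m⁴.
θ = (T/G)·Σ L_i/J_i = (684.0/36.6×10⁹)·(0.358/4.71×10^-7 + 0.410/1.26×10^-6) = 0.02027 rad.

1.16°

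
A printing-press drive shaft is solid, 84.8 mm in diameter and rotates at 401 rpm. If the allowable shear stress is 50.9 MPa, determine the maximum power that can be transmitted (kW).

J = πd⁴/32 = π(0.0848)⁴/32 = 5.077×10^-6 m⁴.
T_max = τ_allow·J/r = 5.09×10^7 × 5.077×10^-6 / 0.0424 = 6094 N·m.
ω = 2π·401/60 = 41.99 rad/s, so P_max = T_max·ω = 2.559×10^5 W.

256 kW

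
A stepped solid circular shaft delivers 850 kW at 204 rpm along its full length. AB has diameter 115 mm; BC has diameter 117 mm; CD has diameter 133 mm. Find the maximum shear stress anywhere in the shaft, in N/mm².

133 N/mm²

ω = 2π·204/60 = 21.36 rad/s, so T = P/ω = 850×10³ / 21.36 = 39790 N·m.
Under the same torque, τ_max = 16T/(πd³) is largest where d is smallest — segment AB (d = 115 mm).
τ_max = 16·39790/(π·(0.115)³) = 1.332×10^8 Pa.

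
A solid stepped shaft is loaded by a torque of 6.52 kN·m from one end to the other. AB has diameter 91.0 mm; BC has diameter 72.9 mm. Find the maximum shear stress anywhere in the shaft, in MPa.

Under the same torque, τ_max = 16T/(πd³) is largest where d is smallest — segment BC (d = 72.9 mm).
τ_max = 16·6520/(π·(0.0729)³) = 8.571×10^7 Pa.

85.7 MPa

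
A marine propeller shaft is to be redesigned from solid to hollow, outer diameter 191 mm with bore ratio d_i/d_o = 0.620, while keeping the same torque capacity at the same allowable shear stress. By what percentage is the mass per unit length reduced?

31.5 %

Equal τ_max and T ⇒ the solid shaft needs d_s³ = d_o³(1−k⁴), so d_s = 191·(1−0.620⁴)^(1/3) = 181.1 mm.
Area ratio A_h/A_s = d_o²(1−k²)/d_s² = (1−k²)/(1−k⁴)^(2/3) = 0.6848.
Mass saving = 1 − 0.6848 = 31.5 %.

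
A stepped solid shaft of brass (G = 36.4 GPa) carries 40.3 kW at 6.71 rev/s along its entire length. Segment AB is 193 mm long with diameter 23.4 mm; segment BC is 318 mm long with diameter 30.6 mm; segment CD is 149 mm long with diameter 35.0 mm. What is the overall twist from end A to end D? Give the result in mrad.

296 mrad

ω = 2π·6.71 = 42.16 rad/s, so T = P/ω = 40.3×10³ / 42.16 = 955.9 N·m.
J_AB = π(0.0234)⁴/32 = 2.94×10^-8 m⁴; J_BC = π(0.0306)⁴/32 = 8.61×10^-8 m⁴; J_CD = π(0.0350)⁴/32 = 1.47×10^-7 m⁴.
θ = (T/G)·Σ L_i/J_i = (955.9/36.4×10⁹)·(0.193/2.94×10^-8 + 0.318/8.61×10^-8 + 0.149/1.47×10^-7) = 0.2958 rad.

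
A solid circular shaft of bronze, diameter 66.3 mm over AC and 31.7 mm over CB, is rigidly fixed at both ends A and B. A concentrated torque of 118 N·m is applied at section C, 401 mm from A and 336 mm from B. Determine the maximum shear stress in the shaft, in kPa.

1940 kPa

Compatibility: T_A·a/J_AC = T_B·b/J_CB with T_A + T_B = T₀.
J_AC = 1.90×10^-6 m⁴, J_CB = 9.91×10^-8 m⁴, so T_A = T₀·(J_AC/a)/((J_AC/a)+(J_CB/b)) = 111.1 N·m, T_B = 6.928 N·m.
τ in each portion: τ_AC = 1.94×10^6 Pa, τ_CB = 1.11×10^6 Pa; maximum is in AC.
τ_max = T_AC·r/J = 111.1·0.0331/1.90×10^-6 = 1.941×10^6 Pa.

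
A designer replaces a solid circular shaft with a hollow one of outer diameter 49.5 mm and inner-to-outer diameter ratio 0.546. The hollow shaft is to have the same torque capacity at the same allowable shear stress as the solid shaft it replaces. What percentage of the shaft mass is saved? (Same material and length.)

25.3 %

Equal τ_max and T ⇒ the solid shaft needs d_s³ = d_o³(1−k⁴), so d_s = 49.5·(1−0.546⁴)^(1/3) = 47.99 mm.
Area ratio A_h/A_s = d_o²(1−k²)/d_s² = (1−k²)/(1−k⁴)^(2/3) = 0.7468.
Mass saving = 1 − 0.7468 = 25.3 %.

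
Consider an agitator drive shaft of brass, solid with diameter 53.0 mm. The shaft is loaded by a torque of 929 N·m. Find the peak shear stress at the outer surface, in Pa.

3.18e7 Pa

J = πd⁴/32 = π(0.0530)⁴/32 = 7.746×10^-7 m⁴.
τ_max = T·r/J = 929.0 × 0.0265 / 7.746×10^-7 = 3.178×10^7 Pa.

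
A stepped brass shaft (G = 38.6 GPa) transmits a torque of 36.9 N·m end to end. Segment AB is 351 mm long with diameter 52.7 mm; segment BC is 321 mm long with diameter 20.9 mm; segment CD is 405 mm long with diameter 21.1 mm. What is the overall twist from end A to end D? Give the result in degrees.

2.10°

J_AB = π(0.0527)⁴/32 = 7.57×10^-7 m⁴; J_BC = π(0.0209)⁴/32 = 1.87×10^-8 m⁴; J_CD = π(0.0211)⁴/32 = 1.95×10^-8 m⁴.
θ = (T/G)·Σ L_i/J_i = (36.90/38.6×10⁹)·(0.351/7.57×10^-7 + 0.321/1.87×10^-8 + 0.405/1.95×10^-8) = 0.03672 rad.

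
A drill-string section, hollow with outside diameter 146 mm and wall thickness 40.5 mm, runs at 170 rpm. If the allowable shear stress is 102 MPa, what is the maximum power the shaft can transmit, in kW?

1070 kW

J = π(d_o⁴ − d_i⁴)/32 = π(0.146⁴ − 0.0650⁴)/32 = 4.286×10^-5 m⁴.
T_max = τ_allow·J/r = 1.02×10^8 × 4.286×10^-5 / 0.0730 = 59880 N·m.
ω = 2π·170/60 = 17.80 rad/s, so P_max = T_max·ω = 1.066×10^6 W.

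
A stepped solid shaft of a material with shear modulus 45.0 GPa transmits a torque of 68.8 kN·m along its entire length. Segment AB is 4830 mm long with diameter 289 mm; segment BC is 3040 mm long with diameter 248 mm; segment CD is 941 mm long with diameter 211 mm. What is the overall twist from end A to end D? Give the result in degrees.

1.76°

J_AB = π(0.289)⁴/32 = 6.85×10^-4 m⁴; J_BC = π(0.248)⁴/32 = 3.71×10^-4 m⁴; J_CD = π(0.211)⁴/32 = 1.95×10^-4 m⁴.
θ = (T/G)·Σ L_i/J_i = (68800/45.0×10⁹)·(4.83/6.85×10^-4 + 3.04/3.71×10^-4 + 0.941/1.95×10^-4) = 0.03069 rad.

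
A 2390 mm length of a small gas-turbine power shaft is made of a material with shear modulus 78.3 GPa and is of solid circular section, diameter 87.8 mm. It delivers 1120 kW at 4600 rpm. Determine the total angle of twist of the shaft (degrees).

ω = 2π·4600/60 = 481.7 rad/s, so T = P/ω = 1120×10³ / 481.7 = 2325 N·m.
J = πd⁴/32 = π(0.0878)⁴/32 = 5.834×10^-6 m⁴.
θ = T·L/(G·J) = 2325 × 2.39 / (78.3×10⁹ × 5.834×10^-6) = 0.01216 rad.

0.697°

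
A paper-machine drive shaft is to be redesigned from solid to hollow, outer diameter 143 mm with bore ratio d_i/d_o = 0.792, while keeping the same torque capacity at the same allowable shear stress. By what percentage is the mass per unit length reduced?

48.0 %

Equal τ_max and T ⇒ the solid shaft needs d_s³ = d_o³(1−k⁴), so d_s = 143·(1−0.792⁴)^(1/3) = 121.0 mm.
Area ratio A_h/A_s = d_o²(1−k²)/d_s² = (1−k²)/(1−k⁴)^(2/3) = 0.5202.
Mass saving = 1 − 0.5202 = 48.0 %.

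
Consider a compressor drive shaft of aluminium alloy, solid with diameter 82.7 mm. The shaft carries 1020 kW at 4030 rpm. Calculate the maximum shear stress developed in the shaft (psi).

ω = 2π·4030/60 = 422.0 rad/s, so T = P/ω = 1020×10³ / 422.0 = 2417 N·m.
J = πd⁴/32 = π(0.0827)⁴/32 = 4.592×10^-6 m⁴.
τ_max = T·r/J = 2417 × 0.0414 / 4.592×10^-6 = 2.176×10^7 Pa.

3160 psi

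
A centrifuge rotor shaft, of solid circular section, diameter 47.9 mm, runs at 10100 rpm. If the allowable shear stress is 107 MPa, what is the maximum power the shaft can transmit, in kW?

2440 kW

J = πd⁴/32 = π(0.0479)⁴/32 = 5.168×10^-7 m⁴.
T_max = τ_allow·J/r = 1.07×10^8 × 5.168×10^-7 / 0.0239 = 2309 N·m.
ω = 2π·10100/60 = 1058 rad/s, so P_max = T_max·ω = 2.442×10^6 W.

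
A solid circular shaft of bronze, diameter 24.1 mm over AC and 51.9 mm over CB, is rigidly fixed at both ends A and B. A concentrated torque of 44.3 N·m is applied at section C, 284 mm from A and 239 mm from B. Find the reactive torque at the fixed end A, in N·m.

1.67 N·m

Compatibility: T_A·a/J_AC = T_B·b/J_CB with T_A + T_B = T₀.
J_AC = 3.31×10^-8 m⁴, J_CB = 7.12×10^-7 m⁴, so T_A = T₀·(J_AC/a)/((J_AC/a)+(J_CB/b)) = 1.668 N·m, T_B = 42.63 N·m.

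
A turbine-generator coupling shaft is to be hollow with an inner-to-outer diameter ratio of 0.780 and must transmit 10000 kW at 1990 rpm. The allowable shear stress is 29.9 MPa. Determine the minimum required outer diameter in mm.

ω = 2π·1990/60 = 208.4 rad/s, so T = P/ω = 10000×10³ / 208.4 = 47990 N·m.
For a hollow shaft with d_i/d_o = 0.780: τ_max = 16T/(π d_o³ (1−k⁴)), so d_o = [16T/(π τ_allow (1−k⁴))]^(1/3) = [16·47990/(π·2.99×10^7·0.6298)]^(1/3) = 0.2350 m.

235 mm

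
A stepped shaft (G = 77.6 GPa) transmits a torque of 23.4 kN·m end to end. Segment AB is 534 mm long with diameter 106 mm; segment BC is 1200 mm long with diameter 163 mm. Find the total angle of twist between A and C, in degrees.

1.04°

J_AB = π(0.106)⁴/32 = 1.24×10^-5 m⁴; J_BC = π(0.163)⁴/32 = 6.93×10^-5 m⁴.
θ = (T/G)·Σ L_i/J_i = (23400/77.6×10⁹)·(0.534/1.24×10^-5 + 1.20/6.93×10^-5) = 0.01821 rad.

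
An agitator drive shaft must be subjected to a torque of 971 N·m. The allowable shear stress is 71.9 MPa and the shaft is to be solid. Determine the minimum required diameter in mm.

41.0 mm

For a solid shaft τ_max = 16T/(πd³), so d = (16T/(π τ_allow))^(1/3) = (16·971.0/(π·7.19×10^7))^(1/3) = 0.04097 m.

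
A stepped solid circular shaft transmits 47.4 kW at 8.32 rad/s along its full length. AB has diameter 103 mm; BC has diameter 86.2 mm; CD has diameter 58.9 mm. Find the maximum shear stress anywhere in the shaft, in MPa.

ω = 8.32 rad/s, so T = P/ω = 47.4×10³ / 8.320 = 5697 N·m.
Under the same torque, τ_max = 16T/(πd³) is largest where d is smallest — segment CD (d = 58.9 mm).
τ_max = 16·5697/(π·(0.0589)³) = 1.420×10^8 Pa.

142 MPa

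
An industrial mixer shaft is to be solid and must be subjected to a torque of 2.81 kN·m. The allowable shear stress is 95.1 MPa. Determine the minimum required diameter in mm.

53.2 mm

For a solid shaft τ_max = 16T/(πd³), so d = (16T/(π τ_allow))^(1/3) = (16·2810/(π·9.51×10^7))^(1/3) = 0.05319 m.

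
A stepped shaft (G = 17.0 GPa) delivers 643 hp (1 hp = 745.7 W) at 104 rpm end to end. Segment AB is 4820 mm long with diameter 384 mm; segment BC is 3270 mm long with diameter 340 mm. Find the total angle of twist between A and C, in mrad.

12.3 mrad

ω = 2π·104/60 = 10.89 rad/s, so T = P/ω = 643×745.7 / 10.89 = 44030 N·m.
J_AB = π(0.384)⁴/32 = 2.13×10^-3 m⁴; J_BC = π(0.340)⁴/32 = 1.31×10^-3 m⁴.
θ = (T/G)·Σ L_i/J_i = (44030/17.0×10⁹)·(4.82/2.13×10^-3 + 3.27/1.31×10^-3) = 0.01230 rad.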